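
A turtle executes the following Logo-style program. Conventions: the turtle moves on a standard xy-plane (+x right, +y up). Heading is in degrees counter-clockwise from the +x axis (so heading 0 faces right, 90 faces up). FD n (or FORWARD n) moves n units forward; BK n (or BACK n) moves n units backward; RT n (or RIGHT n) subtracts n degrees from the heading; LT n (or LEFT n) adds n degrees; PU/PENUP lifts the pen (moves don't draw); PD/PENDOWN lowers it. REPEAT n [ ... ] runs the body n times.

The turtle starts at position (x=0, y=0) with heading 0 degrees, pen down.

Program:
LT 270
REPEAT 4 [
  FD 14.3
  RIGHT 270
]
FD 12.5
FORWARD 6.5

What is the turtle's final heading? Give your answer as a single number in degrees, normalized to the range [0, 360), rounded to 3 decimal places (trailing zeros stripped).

Answer: 270

Derivation:
Executing turtle program step by step:
Start: pos=(0,0), heading=0, pen down
LT 270: heading 0 -> 270
REPEAT 4 [
  -- iteration 1/4 --
  FD 14.3: (0,0) -> (0,-14.3) [heading=270, draw]
  RT 270: heading 270 -> 0
  -- iteration 2/4 --
  FD 14.3: (0,-14.3) -> (14.3,-14.3) [heading=0, draw]
  RT 270: heading 0 -> 90
  -- iteration 3/4 --
  FD 14.3: (14.3,-14.3) -> (14.3,0) [heading=90, draw]
  RT 270: heading 90 -> 180
  -- iteration 4/4 --
  FD 14.3: (14.3,0) -> (0,0) [heading=180, draw]
  RT 270: heading 180 -> 270
]
FD 12.5: (0,0) -> (0,-12.5) [heading=270, draw]
FD 6.5: (0,-12.5) -> (0,-19) [heading=270, draw]
Final: pos=(0,-19), heading=270, 6 segment(s) drawn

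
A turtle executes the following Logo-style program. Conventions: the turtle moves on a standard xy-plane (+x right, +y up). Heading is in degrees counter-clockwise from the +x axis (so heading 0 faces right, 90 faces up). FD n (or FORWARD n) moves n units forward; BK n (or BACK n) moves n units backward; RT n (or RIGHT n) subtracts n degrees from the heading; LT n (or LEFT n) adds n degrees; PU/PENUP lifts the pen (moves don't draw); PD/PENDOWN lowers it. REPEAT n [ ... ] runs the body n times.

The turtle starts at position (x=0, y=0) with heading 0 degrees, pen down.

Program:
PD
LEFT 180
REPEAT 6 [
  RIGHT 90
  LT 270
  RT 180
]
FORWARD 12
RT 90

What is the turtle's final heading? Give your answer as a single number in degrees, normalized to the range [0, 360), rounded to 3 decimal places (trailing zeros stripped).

Executing turtle program step by step:
Start: pos=(0,0), heading=0, pen down
PD: pen down
LT 180: heading 0 -> 180
REPEAT 6 [
  -- iteration 1/6 --
  RT 90: heading 180 -> 90
  LT 270: heading 90 -> 0
  RT 180: heading 0 -> 180
  -- iteration 2/6 --
  RT 90: heading 180 -> 90
  LT 270: heading 90 -> 0
  RT 180: heading 0 -> 180
  -- iteration 3/6 --
  RT 90: heading 180 -> 90
  LT 270: heading 90 -> 0
  RT 180: heading 0 -> 180
  -- iteration 4/6 --
  RT 90: heading 180 -> 90
  LT 270: heading 90 -> 0
  RT 180: heading 0 -> 180
  -- iteration 5/6 --
  RT 90: heading 180 -> 90
  LT 270: heading 90 -> 0
  RT 180: heading 0 -> 180
  -- iteration 6/6 --
  RT 90: heading 180 -> 90
  LT 270: heading 90 -> 0
  RT 180: heading 0 -> 180
]
FD 12: (0,0) -> (-12,0) [heading=180, draw]
RT 90: heading 180 -> 90
Final: pos=(-12,0), heading=90, 1 segment(s) drawn

Answer: 90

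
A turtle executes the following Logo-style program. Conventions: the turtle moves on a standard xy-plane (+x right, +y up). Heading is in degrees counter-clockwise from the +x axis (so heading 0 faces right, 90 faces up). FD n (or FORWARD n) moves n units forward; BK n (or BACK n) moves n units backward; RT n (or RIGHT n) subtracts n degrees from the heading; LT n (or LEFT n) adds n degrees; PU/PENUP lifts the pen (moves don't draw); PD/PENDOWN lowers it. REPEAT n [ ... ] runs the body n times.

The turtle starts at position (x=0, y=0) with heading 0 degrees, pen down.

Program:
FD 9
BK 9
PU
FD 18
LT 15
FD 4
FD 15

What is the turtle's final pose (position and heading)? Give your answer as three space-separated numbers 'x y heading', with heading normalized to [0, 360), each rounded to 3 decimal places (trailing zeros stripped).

Answer: 36.353 4.918 15

Derivation:
Executing turtle program step by step:
Start: pos=(0,0), heading=0, pen down
FD 9: (0,0) -> (9,0) [heading=0, draw]
BK 9: (9,0) -> (0,0) [heading=0, draw]
PU: pen up
FD 18: (0,0) -> (18,0) [heading=0, move]
LT 15: heading 0 -> 15
FD 4: (18,0) -> (21.864,1.035) [heading=15, move]
FD 15: (21.864,1.035) -> (36.353,4.918) [heading=15, move]
Final: pos=(36.353,4.918), heading=15, 2 segment(s) drawn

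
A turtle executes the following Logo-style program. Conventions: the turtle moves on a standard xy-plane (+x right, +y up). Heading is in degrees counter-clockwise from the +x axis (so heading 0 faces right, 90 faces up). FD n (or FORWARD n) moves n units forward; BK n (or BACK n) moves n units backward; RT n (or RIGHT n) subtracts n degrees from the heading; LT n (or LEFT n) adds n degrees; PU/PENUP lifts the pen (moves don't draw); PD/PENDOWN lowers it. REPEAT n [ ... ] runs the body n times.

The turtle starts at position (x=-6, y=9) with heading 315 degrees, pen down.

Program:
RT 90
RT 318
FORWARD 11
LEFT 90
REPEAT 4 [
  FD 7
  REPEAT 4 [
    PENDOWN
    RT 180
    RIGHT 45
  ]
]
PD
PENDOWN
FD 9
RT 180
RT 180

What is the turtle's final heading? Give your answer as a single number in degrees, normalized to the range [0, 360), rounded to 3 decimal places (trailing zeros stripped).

Answer: 357

Derivation:
Executing turtle program step by step:
Start: pos=(-6,9), heading=315, pen down
RT 90: heading 315 -> 225
RT 318: heading 225 -> 267
FD 11: (-6,9) -> (-6.576,-1.985) [heading=267, draw]
LT 90: heading 267 -> 357
REPEAT 4 [
  -- iteration 1/4 --
  FD 7: (-6.576,-1.985) -> (0.415,-2.351) [heading=357, draw]
  REPEAT 4 [
    -- iteration 1/4 --
    PD: pen down
    RT 180: heading 357 -> 177
    RT 45: heading 177 -> 132
    -- iteration 2/4 --
    PD: pen down
    RT 180: heading 132 -> 312
    RT 45: heading 312 -> 267
    -- iteration 3/4 --
    PD: pen down
    RT 180: heading 267 -> 87
    RT 45: heading 87 -> 42
    -- iteration 4/4 --
    PD: pen down
    RT 180: heading 42 -> 222
    RT 45: heading 222 -> 177
  ]
  -- iteration 2/4 --
  FD 7: (0.415,-2.351) -> (-6.576,-1.985) [heading=177, draw]
  REPEAT 4 [
    -- iteration 1/4 --
    PD: pen down
    RT 180: heading 177 -> 357
    RT 45: heading 357 -> 312
    -- iteration 2/4 --
    PD: pen down
    RT 180: heading 312 -> 132
    RT 45: heading 132 -> 87
    -- iteration 3/4 --
    PD: pen down
    RT 180: heading 87 -> 267
    RT 45: heading 267 -> 222
    -- iteration 4/4 --
    PD: pen down
    RT 180: heading 222 -> 42
    RT 45: heading 42 -> 357
  ]
  -- iteration 3/4 --
  FD 7: (-6.576,-1.985) -> (0.415,-2.351) [heading=357, draw]
  REPEAT 4 [
    -- iteration 1/4 --
    PD: pen down
    RT 180: heading 357 -> 177
    RT 45: heading 177 -> 132
    -- iteration 2/4 --
    PD: pen down
    RT 180: heading 132 -> 312
    RT 45: heading 312 -> 267
    -- iteration 3/4 --
    PD: pen down
    RT 180: heading 267 -> 87
    RT 45: heading 87 -> 42
    -- iteration 4/4 --
    PD: pen down
    RT 180: heading 42 -> 222
    RT 45: heading 222 -> 177
  ]
  -- iteration 4/4 --
  FD 7: (0.415,-2.351) -> (-6.576,-1.985) [heading=177, draw]
  REPEAT 4 [
    -- iteration 1/4 --
    PD: pen down
    RT 180: heading 177 -> 357
    RT 45: heading 357 -> 312
    -- iteration 2/4 --
    PD: pen down
    RT 180: heading 312 -> 132
    RT 45: heading 132 -> 87
    -- iteration 3/4 --
    PD: pen down
    RT 180: heading 87 -> 267
    RT 45: heading 267 -> 222
    -- iteration 4/4 --
    PD: pen down
    RT 180: heading 222 -> 42
    RT 45: heading 42 -> 357
  ]
]
PD: pen down
PD: pen down
FD 9: (-6.576,-1.985) -> (2.412,-2.456) [heading=357, draw]
RT 180: heading 357 -> 177
RT 180: heading 177 -> 357
Final: pos=(2.412,-2.456), heading=357, 6 segment(s) drawn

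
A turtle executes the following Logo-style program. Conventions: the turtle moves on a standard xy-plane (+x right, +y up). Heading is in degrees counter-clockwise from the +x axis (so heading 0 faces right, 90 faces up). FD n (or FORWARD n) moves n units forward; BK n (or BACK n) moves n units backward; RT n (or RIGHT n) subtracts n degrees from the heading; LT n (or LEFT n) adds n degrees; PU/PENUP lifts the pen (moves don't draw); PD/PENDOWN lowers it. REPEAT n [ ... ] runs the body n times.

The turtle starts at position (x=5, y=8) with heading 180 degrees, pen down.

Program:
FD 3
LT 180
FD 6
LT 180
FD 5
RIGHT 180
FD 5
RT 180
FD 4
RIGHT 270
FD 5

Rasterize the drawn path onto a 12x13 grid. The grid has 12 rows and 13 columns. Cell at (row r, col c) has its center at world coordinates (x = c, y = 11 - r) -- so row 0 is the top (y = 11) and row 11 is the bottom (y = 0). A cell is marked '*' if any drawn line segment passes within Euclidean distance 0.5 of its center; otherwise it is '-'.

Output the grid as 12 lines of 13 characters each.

Segment 0: (5,8) -> (2,8)
Segment 1: (2,8) -> (8,8)
Segment 2: (8,8) -> (3,8)
Segment 3: (3,8) -> (8,8)
Segment 4: (8,8) -> (4,8)
Segment 5: (4,8) -> (4,3)

Answer: -------------
-------------
-------------
--*******----
----*--------
----*--------
----*--------
----*--------
----*--------
-------------
-------------
-------------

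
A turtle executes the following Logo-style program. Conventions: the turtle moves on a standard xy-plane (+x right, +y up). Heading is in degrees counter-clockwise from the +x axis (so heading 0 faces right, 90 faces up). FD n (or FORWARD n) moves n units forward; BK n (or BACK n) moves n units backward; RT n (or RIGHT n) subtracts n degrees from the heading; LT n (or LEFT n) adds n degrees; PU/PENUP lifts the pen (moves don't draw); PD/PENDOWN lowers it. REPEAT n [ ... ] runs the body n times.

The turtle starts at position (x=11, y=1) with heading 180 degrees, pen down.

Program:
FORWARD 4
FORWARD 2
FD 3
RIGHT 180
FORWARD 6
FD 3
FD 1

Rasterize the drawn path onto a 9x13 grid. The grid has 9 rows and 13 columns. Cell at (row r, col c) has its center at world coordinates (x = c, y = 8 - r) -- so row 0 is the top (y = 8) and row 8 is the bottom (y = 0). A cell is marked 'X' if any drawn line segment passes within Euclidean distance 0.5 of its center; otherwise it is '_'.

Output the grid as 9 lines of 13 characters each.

Answer: _____________
_____________
_____________
_____________
_____________
_____________
_____________
__XXXXXXXXXXX
_____________

Derivation:
Segment 0: (11,1) -> (7,1)
Segment 1: (7,1) -> (5,1)
Segment 2: (5,1) -> (2,1)
Segment 3: (2,1) -> (8,1)
Segment 4: (8,1) -> (11,1)
Segment 5: (11,1) -> (12,1)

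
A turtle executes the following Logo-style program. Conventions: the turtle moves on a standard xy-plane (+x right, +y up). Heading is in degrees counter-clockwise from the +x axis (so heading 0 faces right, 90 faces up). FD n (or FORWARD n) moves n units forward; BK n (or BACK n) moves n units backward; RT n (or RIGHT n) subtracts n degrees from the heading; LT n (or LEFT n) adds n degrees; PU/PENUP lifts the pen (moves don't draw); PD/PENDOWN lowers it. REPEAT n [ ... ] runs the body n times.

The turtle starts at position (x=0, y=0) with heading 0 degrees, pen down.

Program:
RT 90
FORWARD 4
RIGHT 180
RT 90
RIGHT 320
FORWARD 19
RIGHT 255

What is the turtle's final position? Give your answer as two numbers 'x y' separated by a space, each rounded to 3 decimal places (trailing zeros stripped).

Executing turtle program step by step:
Start: pos=(0,0), heading=0, pen down
RT 90: heading 0 -> 270
FD 4: (0,0) -> (0,-4) [heading=270, draw]
RT 180: heading 270 -> 90
RT 90: heading 90 -> 0
RT 320: heading 0 -> 40
FD 19: (0,-4) -> (14.555,8.213) [heading=40, draw]
RT 255: heading 40 -> 145
Final: pos=(14.555,8.213), heading=145, 2 segment(s) drawn

Answer: 14.555 8.213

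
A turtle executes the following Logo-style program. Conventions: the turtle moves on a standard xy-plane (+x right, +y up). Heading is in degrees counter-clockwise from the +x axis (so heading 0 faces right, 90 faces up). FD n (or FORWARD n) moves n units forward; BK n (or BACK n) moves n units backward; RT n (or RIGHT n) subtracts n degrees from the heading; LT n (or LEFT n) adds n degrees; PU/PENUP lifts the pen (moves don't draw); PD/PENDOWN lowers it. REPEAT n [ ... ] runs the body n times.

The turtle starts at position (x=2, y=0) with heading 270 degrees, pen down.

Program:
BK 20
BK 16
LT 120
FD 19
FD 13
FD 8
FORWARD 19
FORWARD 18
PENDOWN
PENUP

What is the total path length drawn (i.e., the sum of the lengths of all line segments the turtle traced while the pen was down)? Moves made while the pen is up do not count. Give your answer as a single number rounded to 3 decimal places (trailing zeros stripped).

Answer: 113

Derivation:
Executing turtle program step by step:
Start: pos=(2,0), heading=270, pen down
BK 20: (2,0) -> (2,20) [heading=270, draw]
BK 16: (2,20) -> (2,36) [heading=270, draw]
LT 120: heading 270 -> 30
FD 19: (2,36) -> (18.454,45.5) [heading=30, draw]
FD 13: (18.454,45.5) -> (29.713,52) [heading=30, draw]
FD 8: (29.713,52) -> (36.641,56) [heading=30, draw]
FD 19: (36.641,56) -> (53.095,65.5) [heading=30, draw]
FD 18: (53.095,65.5) -> (68.684,74.5) [heading=30, draw]
PD: pen down
PU: pen up
Final: pos=(68.684,74.5), heading=30, 7 segment(s) drawn

Segment lengths:
  seg 1: (2,0) -> (2,20), length = 20
  seg 2: (2,20) -> (2,36), length = 16
  seg 3: (2,36) -> (18.454,45.5), length = 19
  seg 4: (18.454,45.5) -> (29.713,52), length = 13
  seg 5: (29.713,52) -> (36.641,56), length = 8
  seg 6: (36.641,56) -> (53.095,65.5), length = 19
  seg 7: (53.095,65.5) -> (68.684,74.5), length = 18
Total = 113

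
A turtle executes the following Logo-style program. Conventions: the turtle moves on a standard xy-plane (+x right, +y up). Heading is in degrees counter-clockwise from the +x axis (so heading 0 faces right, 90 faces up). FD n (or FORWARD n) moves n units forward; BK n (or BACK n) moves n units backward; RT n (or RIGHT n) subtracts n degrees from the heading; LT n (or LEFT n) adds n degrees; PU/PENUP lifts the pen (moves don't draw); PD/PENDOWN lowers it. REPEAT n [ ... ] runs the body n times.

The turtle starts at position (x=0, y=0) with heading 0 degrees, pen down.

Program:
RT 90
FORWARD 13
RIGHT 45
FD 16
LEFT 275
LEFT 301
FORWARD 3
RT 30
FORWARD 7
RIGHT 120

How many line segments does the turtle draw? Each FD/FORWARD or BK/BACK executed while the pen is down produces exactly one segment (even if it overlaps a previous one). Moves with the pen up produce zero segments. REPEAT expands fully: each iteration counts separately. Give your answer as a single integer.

Executing turtle program step by step:
Start: pos=(0,0), heading=0, pen down
RT 90: heading 0 -> 270
FD 13: (0,0) -> (0,-13) [heading=270, draw]
RT 45: heading 270 -> 225
FD 16: (0,-13) -> (-11.314,-24.314) [heading=225, draw]
LT 275: heading 225 -> 140
LT 301: heading 140 -> 81
FD 3: (-11.314,-24.314) -> (-10.844,-21.351) [heading=81, draw]
RT 30: heading 81 -> 51
FD 7: (-10.844,-21.351) -> (-6.439,-15.911) [heading=51, draw]
RT 120: heading 51 -> 291
Final: pos=(-6.439,-15.911), heading=291, 4 segment(s) drawn
Segments drawn: 4

Answer: 4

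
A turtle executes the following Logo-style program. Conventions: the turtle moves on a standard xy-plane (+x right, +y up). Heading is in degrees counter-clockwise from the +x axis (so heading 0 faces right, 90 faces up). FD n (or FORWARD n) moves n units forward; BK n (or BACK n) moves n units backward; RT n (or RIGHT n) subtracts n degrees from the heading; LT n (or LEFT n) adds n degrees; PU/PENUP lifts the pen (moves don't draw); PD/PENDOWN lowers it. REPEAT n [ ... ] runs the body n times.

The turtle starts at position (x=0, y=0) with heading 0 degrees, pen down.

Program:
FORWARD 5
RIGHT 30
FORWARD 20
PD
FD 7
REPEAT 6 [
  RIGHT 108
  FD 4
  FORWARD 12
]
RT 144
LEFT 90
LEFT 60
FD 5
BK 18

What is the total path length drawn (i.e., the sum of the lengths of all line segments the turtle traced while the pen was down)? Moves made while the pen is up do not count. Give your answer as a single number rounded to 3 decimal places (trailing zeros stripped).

Executing turtle program step by step:
Start: pos=(0,0), heading=0, pen down
FD 5: (0,0) -> (5,0) [heading=0, draw]
RT 30: heading 0 -> 330
FD 20: (5,0) -> (22.321,-10) [heading=330, draw]
PD: pen down
FD 7: (22.321,-10) -> (28.383,-13.5) [heading=330, draw]
REPEAT 6 [
  -- iteration 1/6 --
  RT 108: heading 330 -> 222
  FD 4: (28.383,-13.5) -> (25.41,-16.177) [heading=222, draw]
  FD 12: (25.41,-16.177) -> (16.492,-24.206) [heading=222, draw]
  -- iteration 2/6 --
  RT 108: heading 222 -> 114
  FD 4: (16.492,-24.206) -> (14.865,-20.552) [heading=114, draw]
  FD 12: (14.865,-20.552) -> (9.985,-9.589) [heading=114, draw]
  -- iteration 3/6 --
  RT 108: heading 114 -> 6
  FD 4: (9.985,-9.589) -> (13.963,-9.171) [heading=6, draw]
  FD 12: (13.963,-9.171) -> (25.897,-7.917) [heading=6, draw]
  -- iteration 4/6 --
  RT 108: heading 6 -> 258
  FD 4: (25.897,-7.917) -> (25.065,-11.829) [heading=258, draw]
  FD 12: (25.065,-11.829) -> (22.57,-23.567) [heading=258, draw]
  -- iteration 5/6 --
  RT 108: heading 258 -> 150
  FD 4: (22.57,-23.567) -> (19.106,-21.567) [heading=150, draw]
  FD 12: (19.106,-21.567) -> (8.714,-15.567) [heading=150, draw]
  -- iteration 6/6 --
  RT 108: heading 150 -> 42
  FD 4: (8.714,-15.567) -> (11.687,-12.891) [heading=42, draw]
  FD 12: (11.687,-12.891) -> (20.604,-4.861) [heading=42, draw]
]
RT 144: heading 42 -> 258
LT 90: heading 258 -> 348
LT 60: heading 348 -> 48
FD 5: (20.604,-4.861) -> (23.95,-1.145) [heading=48, draw]
BK 18: (23.95,-1.145) -> (11.906,-14.522) [heading=48, draw]
Final: pos=(11.906,-14.522), heading=48, 17 segment(s) drawn

Segment lengths:
  seg 1: (0,0) -> (5,0), length = 5
  seg 2: (5,0) -> (22.321,-10), length = 20
  seg 3: (22.321,-10) -> (28.383,-13.5), length = 7
  seg 4: (28.383,-13.5) -> (25.41,-16.177), length = 4
  seg 5: (25.41,-16.177) -> (16.492,-24.206), length = 12
  seg 6: (16.492,-24.206) -> (14.865,-20.552), length = 4
  seg 7: (14.865,-20.552) -> (9.985,-9.589), length = 12
  seg 8: (9.985,-9.589) -> (13.963,-9.171), length = 4
  seg 9: (13.963,-9.171) -> (25.897,-7.917), length = 12
  seg 10: (25.897,-7.917) -> (25.065,-11.829), length = 4
  seg 11: (25.065,-11.829) -> (22.57,-23.567), length = 12
  seg 12: (22.57,-23.567) -> (19.106,-21.567), length = 4
  seg 13: (19.106,-21.567) -> (8.714,-15.567), length = 12
  seg 14: (8.714,-15.567) -> (11.687,-12.891), length = 4
  seg 15: (11.687,-12.891) -> (20.604,-4.861), length = 12
  seg 16: (20.604,-4.861) -> (23.95,-1.145), length = 5
  seg 17: (23.95,-1.145) -> (11.906,-14.522), length = 18
Total = 151

Answer: 151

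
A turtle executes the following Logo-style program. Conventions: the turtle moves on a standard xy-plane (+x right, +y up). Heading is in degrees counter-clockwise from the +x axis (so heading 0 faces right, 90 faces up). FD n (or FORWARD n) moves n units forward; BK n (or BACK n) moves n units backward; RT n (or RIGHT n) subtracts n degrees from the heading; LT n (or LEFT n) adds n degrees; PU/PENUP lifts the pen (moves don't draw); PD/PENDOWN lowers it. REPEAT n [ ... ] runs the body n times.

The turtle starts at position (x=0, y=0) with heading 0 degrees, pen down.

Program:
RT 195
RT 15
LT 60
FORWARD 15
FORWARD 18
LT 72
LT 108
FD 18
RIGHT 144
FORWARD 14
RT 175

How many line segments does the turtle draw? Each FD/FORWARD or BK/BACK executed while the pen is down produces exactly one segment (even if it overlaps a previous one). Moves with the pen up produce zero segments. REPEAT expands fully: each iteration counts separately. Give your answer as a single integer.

Executing turtle program step by step:
Start: pos=(0,0), heading=0, pen down
RT 195: heading 0 -> 165
RT 15: heading 165 -> 150
LT 60: heading 150 -> 210
FD 15: (0,0) -> (-12.99,-7.5) [heading=210, draw]
FD 18: (-12.99,-7.5) -> (-28.579,-16.5) [heading=210, draw]
LT 72: heading 210 -> 282
LT 108: heading 282 -> 30
FD 18: (-28.579,-16.5) -> (-12.99,-7.5) [heading=30, draw]
RT 144: heading 30 -> 246
FD 14: (-12.99,-7.5) -> (-18.685,-20.29) [heading=246, draw]
RT 175: heading 246 -> 71
Final: pos=(-18.685,-20.29), heading=71, 4 segment(s) drawn
Segments drawn: 4

Answer: 4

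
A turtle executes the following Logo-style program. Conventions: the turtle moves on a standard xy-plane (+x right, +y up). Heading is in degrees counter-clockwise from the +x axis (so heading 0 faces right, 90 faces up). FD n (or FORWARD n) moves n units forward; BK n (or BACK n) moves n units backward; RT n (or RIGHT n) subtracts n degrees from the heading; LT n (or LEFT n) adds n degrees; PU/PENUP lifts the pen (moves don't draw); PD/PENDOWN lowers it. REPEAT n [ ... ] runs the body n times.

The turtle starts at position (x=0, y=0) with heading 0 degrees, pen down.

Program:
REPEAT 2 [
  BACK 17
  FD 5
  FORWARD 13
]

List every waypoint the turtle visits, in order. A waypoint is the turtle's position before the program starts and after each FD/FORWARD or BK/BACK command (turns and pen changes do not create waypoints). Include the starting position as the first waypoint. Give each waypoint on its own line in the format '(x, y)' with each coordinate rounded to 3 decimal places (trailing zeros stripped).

Executing turtle program step by step:
Start: pos=(0,0), heading=0, pen down
REPEAT 2 [
  -- iteration 1/2 --
  BK 17: (0,0) -> (-17,0) [heading=0, draw]
  FD 5: (-17,0) -> (-12,0) [heading=0, draw]
  FD 13: (-12,0) -> (1,0) [heading=0, draw]
  -- iteration 2/2 --
  BK 17: (1,0) -> (-16,0) [heading=0, draw]
  FD 5: (-16,0) -> (-11,0) [heading=0, draw]
  FD 13: (-11,0) -> (2,0) [heading=0, draw]
]
Final: pos=(2,0), heading=0, 6 segment(s) drawn
Waypoints (7 total):
(0, 0)
(-17, 0)
(-12, 0)
(1, 0)
(-16, 0)
(-11, 0)
(2, 0)

Answer: (0, 0)
(-17, 0)
(-12, 0)
(1, 0)
(-16, 0)
(-11, 0)
(2, 0)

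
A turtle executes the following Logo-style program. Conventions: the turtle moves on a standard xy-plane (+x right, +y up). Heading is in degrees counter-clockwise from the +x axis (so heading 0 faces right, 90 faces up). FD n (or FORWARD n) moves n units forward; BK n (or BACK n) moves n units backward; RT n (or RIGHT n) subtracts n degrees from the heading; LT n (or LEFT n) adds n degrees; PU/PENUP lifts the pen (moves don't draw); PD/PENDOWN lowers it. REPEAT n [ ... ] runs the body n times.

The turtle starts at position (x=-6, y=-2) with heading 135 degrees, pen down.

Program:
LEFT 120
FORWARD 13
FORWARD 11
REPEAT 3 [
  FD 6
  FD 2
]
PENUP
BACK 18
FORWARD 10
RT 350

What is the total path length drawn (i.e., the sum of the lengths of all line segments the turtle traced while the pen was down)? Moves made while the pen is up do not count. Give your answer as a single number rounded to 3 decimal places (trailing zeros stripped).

Answer: 48

Derivation:
Executing turtle program step by step:
Start: pos=(-6,-2), heading=135, pen down
LT 120: heading 135 -> 255
FD 13: (-6,-2) -> (-9.365,-14.557) [heading=255, draw]
FD 11: (-9.365,-14.557) -> (-12.212,-25.182) [heading=255, draw]
REPEAT 3 [
  -- iteration 1/3 --
  FD 6: (-12.212,-25.182) -> (-13.765,-30.978) [heading=255, draw]
  FD 2: (-13.765,-30.978) -> (-14.282,-32.91) [heading=255, draw]
  -- iteration 2/3 --
  FD 6: (-14.282,-32.91) -> (-15.835,-38.705) [heading=255, draw]
  FD 2: (-15.835,-38.705) -> (-16.353,-40.637) [heading=255, draw]
  -- iteration 3/3 --
  FD 6: (-16.353,-40.637) -> (-17.906,-46.433) [heading=255, draw]
  FD 2: (-17.906,-46.433) -> (-18.423,-48.364) [heading=255, draw]
]
PU: pen up
BK 18: (-18.423,-48.364) -> (-13.765,-30.978) [heading=255, move]
FD 10: (-13.765,-30.978) -> (-16.353,-40.637) [heading=255, move]
RT 350: heading 255 -> 265
Final: pos=(-16.353,-40.637), heading=265, 8 segment(s) drawn

Segment lengths:
  seg 1: (-6,-2) -> (-9.365,-14.557), length = 13
  seg 2: (-9.365,-14.557) -> (-12.212,-25.182), length = 11
  seg 3: (-12.212,-25.182) -> (-13.765,-30.978), length = 6
  seg 4: (-13.765,-30.978) -> (-14.282,-32.91), length = 2
  seg 5: (-14.282,-32.91) -> (-15.835,-38.705), length = 6
  seg 6: (-15.835,-38.705) -> (-16.353,-40.637), length = 2
  seg 7: (-16.353,-40.637) -> (-17.906,-46.433), length = 6
  seg 8: (-17.906,-46.433) -> (-18.423,-48.364), length = 2
Total = 48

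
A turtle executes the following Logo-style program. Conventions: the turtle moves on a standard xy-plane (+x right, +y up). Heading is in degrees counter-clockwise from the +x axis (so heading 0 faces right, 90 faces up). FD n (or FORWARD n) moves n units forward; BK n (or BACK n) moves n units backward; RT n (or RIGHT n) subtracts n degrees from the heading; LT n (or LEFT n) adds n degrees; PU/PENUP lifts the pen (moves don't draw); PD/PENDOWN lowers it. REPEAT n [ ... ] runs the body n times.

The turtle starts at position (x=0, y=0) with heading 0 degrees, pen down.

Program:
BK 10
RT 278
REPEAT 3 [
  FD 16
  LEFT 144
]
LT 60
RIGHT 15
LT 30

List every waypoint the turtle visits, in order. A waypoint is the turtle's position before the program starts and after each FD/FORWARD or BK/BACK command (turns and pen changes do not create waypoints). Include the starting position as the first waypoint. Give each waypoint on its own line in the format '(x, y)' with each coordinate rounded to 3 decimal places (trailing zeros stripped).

Answer: (0, 0)
(-10, 0)
(-7.773, 15.844)
(-18.888, 4.335)
(-3.131, 7.113)

Derivation:
Executing turtle program step by step:
Start: pos=(0,0), heading=0, pen down
BK 10: (0,0) -> (-10,0) [heading=0, draw]
RT 278: heading 0 -> 82
REPEAT 3 [
  -- iteration 1/3 --
  FD 16: (-10,0) -> (-7.773,15.844) [heading=82, draw]
  LT 144: heading 82 -> 226
  -- iteration 2/3 --
  FD 16: (-7.773,15.844) -> (-18.888,4.335) [heading=226, draw]
  LT 144: heading 226 -> 10
  -- iteration 3/3 --
  FD 16: (-18.888,4.335) -> (-3.131,7.113) [heading=10, draw]
  LT 144: heading 10 -> 154
]
LT 60: heading 154 -> 214
RT 15: heading 214 -> 199
LT 30: heading 199 -> 229
Final: pos=(-3.131,7.113), heading=229, 4 segment(s) drawn
Waypoints (5 total):
(0, 0)
(-10, 0)
(-7.773, 15.844)
(-18.888, 4.335)
(-3.131, 7.113)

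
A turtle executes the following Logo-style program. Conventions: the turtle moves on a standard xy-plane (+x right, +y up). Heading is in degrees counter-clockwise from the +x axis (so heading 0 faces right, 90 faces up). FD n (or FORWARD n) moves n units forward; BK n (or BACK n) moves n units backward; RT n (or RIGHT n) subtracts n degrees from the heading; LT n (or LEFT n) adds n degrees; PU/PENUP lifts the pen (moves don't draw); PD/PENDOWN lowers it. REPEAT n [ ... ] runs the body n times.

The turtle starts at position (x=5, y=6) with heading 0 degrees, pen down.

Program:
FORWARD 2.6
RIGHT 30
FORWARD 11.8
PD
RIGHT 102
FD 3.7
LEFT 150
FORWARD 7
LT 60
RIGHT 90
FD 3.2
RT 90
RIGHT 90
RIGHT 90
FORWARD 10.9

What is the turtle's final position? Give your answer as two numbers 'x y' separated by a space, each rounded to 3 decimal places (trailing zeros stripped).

Executing turtle program step by step:
Start: pos=(5,6), heading=0, pen down
FD 2.6: (5,6) -> (7.6,6) [heading=0, draw]
RT 30: heading 0 -> 330
FD 11.8: (7.6,6) -> (17.819,0.1) [heading=330, draw]
PD: pen down
RT 102: heading 330 -> 228
FD 3.7: (17.819,0.1) -> (15.343,-2.65) [heading=228, draw]
LT 150: heading 228 -> 18
FD 7: (15.343,-2.65) -> (22.001,-0.487) [heading=18, draw]
LT 60: heading 18 -> 78
RT 90: heading 78 -> 348
FD 3.2: (22.001,-0.487) -> (25.131,-1.152) [heading=348, draw]
RT 90: heading 348 -> 258
RT 90: heading 258 -> 168
RT 90: heading 168 -> 78
FD 10.9: (25.131,-1.152) -> (27.397,9.51) [heading=78, draw]
Final: pos=(27.397,9.51), heading=78, 6 segment(s) drawn

Answer: 27.397 9.51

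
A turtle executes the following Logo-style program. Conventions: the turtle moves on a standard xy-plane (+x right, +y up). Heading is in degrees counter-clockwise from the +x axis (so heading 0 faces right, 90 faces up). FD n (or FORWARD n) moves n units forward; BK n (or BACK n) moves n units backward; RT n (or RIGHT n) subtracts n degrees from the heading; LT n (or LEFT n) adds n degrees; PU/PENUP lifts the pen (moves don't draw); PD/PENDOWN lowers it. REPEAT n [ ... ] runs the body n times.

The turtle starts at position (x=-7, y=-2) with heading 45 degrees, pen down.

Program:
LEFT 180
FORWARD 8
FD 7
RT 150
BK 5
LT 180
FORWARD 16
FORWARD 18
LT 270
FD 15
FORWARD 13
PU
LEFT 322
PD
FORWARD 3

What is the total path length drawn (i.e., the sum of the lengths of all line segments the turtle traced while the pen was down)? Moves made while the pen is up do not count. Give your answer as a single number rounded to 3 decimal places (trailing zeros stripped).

Executing turtle program step by step:
Start: pos=(-7,-2), heading=45, pen down
LT 180: heading 45 -> 225
FD 8: (-7,-2) -> (-12.657,-7.657) [heading=225, draw]
FD 7: (-12.657,-7.657) -> (-17.607,-12.607) [heading=225, draw]
RT 150: heading 225 -> 75
BK 5: (-17.607,-12.607) -> (-18.901,-17.436) [heading=75, draw]
LT 180: heading 75 -> 255
FD 16: (-18.901,-17.436) -> (-23.042,-32.891) [heading=255, draw]
FD 18: (-23.042,-32.891) -> (-27.701,-50.278) [heading=255, draw]
LT 270: heading 255 -> 165
FD 15: (-27.701,-50.278) -> (-42.189,-46.395) [heading=165, draw]
FD 13: (-42.189,-46.395) -> (-54.746,-43.031) [heading=165, draw]
PU: pen up
LT 322: heading 165 -> 127
PD: pen down
FD 3: (-54.746,-43.031) -> (-56.552,-40.635) [heading=127, draw]
Final: pos=(-56.552,-40.635), heading=127, 8 segment(s) drawn

Segment lengths:
  seg 1: (-7,-2) -> (-12.657,-7.657), length = 8
  seg 2: (-12.657,-7.657) -> (-17.607,-12.607), length = 7
  seg 3: (-17.607,-12.607) -> (-18.901,-17.436), length = 5
  seg 4: (-18.901,-17.436) -> (-23.042,-32.891), length = 16
  seg 5: (-23.042,-32.891) -> (-27.701,-50.278), length = 18
  seg 6: (-27.701,-50.278) -> (-42.189,-46.395), length = 15
  seg 7: (-42.189,-46.395) -> (-54.746,-43.031), length = 13
  seg 8: (-54.746,-43.031) -> (-56.552,-40.635), length = 3
Total = 85

Answer: 85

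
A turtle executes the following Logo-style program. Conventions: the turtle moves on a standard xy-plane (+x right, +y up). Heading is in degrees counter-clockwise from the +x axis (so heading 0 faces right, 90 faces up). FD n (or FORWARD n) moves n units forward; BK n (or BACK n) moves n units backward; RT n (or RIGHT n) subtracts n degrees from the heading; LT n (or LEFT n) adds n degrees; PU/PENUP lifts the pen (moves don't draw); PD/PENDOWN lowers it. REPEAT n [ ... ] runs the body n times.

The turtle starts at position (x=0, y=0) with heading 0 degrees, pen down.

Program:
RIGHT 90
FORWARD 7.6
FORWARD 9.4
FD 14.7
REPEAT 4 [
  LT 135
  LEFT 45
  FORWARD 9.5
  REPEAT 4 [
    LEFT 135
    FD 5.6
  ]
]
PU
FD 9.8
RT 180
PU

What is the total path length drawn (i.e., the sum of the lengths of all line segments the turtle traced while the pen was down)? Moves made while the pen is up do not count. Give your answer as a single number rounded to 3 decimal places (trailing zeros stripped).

Answer: 159.3

Derivation:
Executing turtle program step by step:
Start: pos=(0,0), heading=0, pen down
RT 90: heading 0 -> 270
FD 7.6: (0,0) -> (0,-7.6) [heading=270, draw]
FD 9.4: (0,-7.6) -> (0,-17) [heading=270, draw]
FD 14.7: (0,-17) -> (0,-31.7) [heading=270, draw]
REPEAT 4 [
  -- iteration 1/4 --
  LT 135: heading 270 -> 45
  LT 45: heading 45 -> 90
  FD 9.5: (0,-31.7) -> (0,-22.2) [heading=90, draw]
  REPEAT 4 [
    -- iteration 1/4 --
    LT 135: heading 90 -> 225
    FD 5.6: (0,-22.2) -> (-3.96,-26.16) [heading=225, draw]
    -- iteration 2/4 --
    LT 135: heading 225 -> 0
    FD 5.6: (-3.96,-26.16) -> (1.64,-26.16) [heading=0, draw]
    -- iteration 3/4 --
    LT 135: heading 0 -> 135
    FD 5.6: (1.64,-26.16) -> (-2.32,-22.2) [heading=135, draw]
    -- iteration 4/4 --
    LT 135: heading 135 -> 270
    FD 5.6: (-2.32,-22.2) -> (-2.32,-27.8) [heading=270, draw]
  ]
  -- iteration 2/4 --
  LT 135: heading 270 -> 45
  LT 45: heading 45 -> 90
  FD 9.5: (-2.32,-27.8) -> (-2.32,-18.3) [heading=90, draw]
  REPEAT 4 [
    -- iteration 1/4 --
    LT 135: heading 90 -> 225
    FD 5.6: (-2.32,-18.3) -> (-6.279,-22.26) [heading=225, draw]
    -- iteration 2/4 --
    LT 135: heading 225 -> 0
    FD 5.6: (-6.279,-22.26) -> (-0.679,-22.26) [heading=0, draw]
    -- iteration 3/4 --
    LT 135: heading 0 -> 135
    FD 5.6: (-0.679,-22.26) -> (-4.639,-18.3) [heading=135, draw]
    -- iteration 4/4 --
    LT 135: heading 135 -> 270
    FD 5.6: (-4.639,-18.3) -> (-4.639,-23.9) [heading=270, draw]
  ]
  -- iteration 3/4 --
  LT 135: heading 270 -> 45
  LT 45: heading 45 -> 90
  FD 9.5: (-4.639,-23.9) -> (-4.639,-14.4) [heading=90, draw]
  REPEAT 4 [
    -- iteration 1/4 --
    LT 135: heading 90 -> 225
    FD 5.6: (-4.639,-14.4) -> (-8.599,-18.36) [heading=225, draw]
    -- iteration 2/4 --
    LT 135: heading 225 -> 0
    FD 5.6: (-8.599,-18.36) -> (-2.999,-18.36) [heading=0, draw]
    -- iteration 3/4 --
    LT 135: heading 0 -> 135
    FD 5.6: (-2.999,-18.36) -> (-6.959,-14.4) [heading=135, draw]
    -- iteration 4/4 --
    LT 135: heading 135 -> 270
    FD 5.6: (-6.959,-14.4) -> (-6.959,-20) [heading=270, draw]
  ]
  -- iteration 4/4 --
  LT 135: heading 270 -> 45
  LT 45: heading 45 -> 90
  FD 9.5: (-6.959,-20) -> (-6.959,-10.5) [heading=90, draw]
  REPEAT 4 [
    -- iteration 1/4 --
    LT 135: heading 90 -> 225
    FD 5.6: (-6.959,-10.5) -> (-10.919,-14.46) [heading=225, draw]
    -- iteration 2/4 --
    LT 135: heading 225 -> 0
    FD 5.6: (-10.919,-14.46) -> (-5.319,-14.46) [heading=0, draw]
    -- iteration 3/4 --
    LT 135: heading 0 -> 135
    FD 5.6: (-5.319,-14.46) -> (-9.278,-10.5) [heading=135, draw]
    -- iteration 4/4 --
    LT 135: heading 135 -> 270
    FD 5.6: (-9.278,-10.5) -> (-9.278,-16.1) [heading=270, draw]
  ]
]
PU: pen up
FD 9.8: (-9.278,-16.1) -> (-9.278,-25.9) [heading=270, move]
RT 180: heading 270 -> 90
PU: pen up
Final: pos=(-9.278,-25.9), heading=90, 23 segment(s) drawn

Segment lengths:
  seg 1: (0,0) -> (0,-7.6), length = 7.6
  seg 2: (0,-7.6) -> (0,-17), length = 9.4
  seg 3: (0,-17) -> (0,-31.7), length = 14.7
  seg 4: (0,-31.7) -> (0,-22.2), length = 9.5
  seg 5: (0,-22.2) -> (-3.96,-26.16), length = 5.6
  seg 6: (-3.96,-26.16) -> (1.64,-26.16), length = 5.6
  seg 7: (1.64,-26.16) -> (-2.32,-22.2), length = 5.6
  seg 8: (-2.32,-22.2) -> (-2.32,-27.8), length = 5.6
  seg 9: (-2.32,-27.8) -> (-2.32,-18.3), length = 9.5
  seg 10: (-2.32,-18.3) -> (-6.279,-22.26), length = 5.6
  seg 11: (-6.279,-22.26) -> (-0.679,-22.26), length = 5.6
  seg 12: (-0.679,-22.26) -> (-4.639,-18.3), length = 5.6
  seg 13: (-4.639,-18.3) -> (-4.639,-23.9), length = 5.6
  seg 14: (-4.639,-23.9) -> (-4.639,-14.4), length = 9.5
  seg 15: (-4.639,-14.4) -> (-8.599,-18.36), length = 5.6
  seg 16: (-8.599,-18.36) -> (-2.999,-18.36), length = 5.6
  seg 17: (-2.999,-18.36) -> (-6.959,-14.4), length = 5.6
  seg 18: (-6.959,-14.4) -> (-6.959,-20), length = 5.6
  seg 19: (-6.959,-20) -> (-6.959,-10.5), length = 9.5
  seg 20: (-6.959,-10.5) -> (-10.919,-14.46), length = 5.6
  seg 21: (-10.919,-14.46) -> (-5.319,-14.46), length = 5.6
  seg 22: (-5.319,-14.46) -> (-9.278,-10.5), length = 5.6
  seg 23: (-9.278,-10.5) -> (-9.278,-16.1), length = 5.6
Total = 159.3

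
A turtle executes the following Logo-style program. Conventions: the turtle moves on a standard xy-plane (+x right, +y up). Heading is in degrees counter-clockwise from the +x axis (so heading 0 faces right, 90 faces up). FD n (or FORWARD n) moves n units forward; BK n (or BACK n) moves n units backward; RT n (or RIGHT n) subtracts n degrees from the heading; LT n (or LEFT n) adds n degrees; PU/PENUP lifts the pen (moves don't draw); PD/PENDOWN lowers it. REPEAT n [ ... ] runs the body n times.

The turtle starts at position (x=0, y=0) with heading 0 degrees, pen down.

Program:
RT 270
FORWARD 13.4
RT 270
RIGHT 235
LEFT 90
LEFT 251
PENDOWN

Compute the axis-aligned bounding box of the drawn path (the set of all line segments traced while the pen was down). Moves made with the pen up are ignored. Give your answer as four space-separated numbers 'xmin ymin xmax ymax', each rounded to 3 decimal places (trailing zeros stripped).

Answer: 0 0 0 13.4

Derivation:
Executing turtle program step by step:
Start: pos=(0,0), heading=0, pen down
RT 270: heading 0 -> 90
FD 13.4: (0,0) -> (0,13.4) [heading=90, draw]
RT 270: heading 90 -> 180
RT 235: heading 180 -> 305
LT 90: heading 305 -> 35
LT 251: heading 35 -> 286
PD: pen down
Final: pos=(0,13.4), heading=286, 1 segment(s) drawn

Segment endpoints: x in {0, 0}, y in {0, 13.4}
xmin=0, ymin=0, xmax=0, ymax=13.4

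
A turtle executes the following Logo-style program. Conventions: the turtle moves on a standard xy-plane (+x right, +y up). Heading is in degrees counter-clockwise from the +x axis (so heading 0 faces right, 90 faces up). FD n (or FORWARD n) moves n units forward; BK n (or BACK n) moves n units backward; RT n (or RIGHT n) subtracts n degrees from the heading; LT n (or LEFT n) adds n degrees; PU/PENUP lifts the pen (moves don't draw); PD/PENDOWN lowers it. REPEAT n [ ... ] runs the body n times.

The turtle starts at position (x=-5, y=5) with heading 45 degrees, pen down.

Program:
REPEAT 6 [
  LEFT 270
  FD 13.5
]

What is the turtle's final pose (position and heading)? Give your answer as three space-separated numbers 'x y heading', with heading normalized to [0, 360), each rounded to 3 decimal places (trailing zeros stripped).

Executing turtle program step by step:
Start: pos=(-5,5), heading=45, pen down
REPEAT 6 [
  -- iteration 1/6 --
  LT 270: heading 45 -> 315
  FD 13.5: (-5,5) -> (4.546,-4.546) [heading=315, draw]
  -- iteration 2/6 --
  LT 270: heading 315 -> 225
  FD 13.5: (4.546,-4.546) -> (-5,-14.092) [heading=225, draw]
  -- iteration 3/6 --
  LT 270: heading 225 -> 135
  FD 13.5: (-5,-14.092) -> (-14.546,-4.546) [heading=135, draw]
  -- iteration 4/6 --
  LT 270: heading 135 -> 45
  FD 13.5: (-14.546,-4.546) -> (-5,5) [heading=45, draw]
  -- iteration 5/6 --
  LT 270: heading 45 -> 315
  FD 13.5: (-5,5) -> (4.546,-4.546) [heading=315, draw]
  -- iteration 6/6 --
  LT 270: heading 315 -> 225
  FD 13.5: (4.546,-4.546) -> (-5,-14.092) [heading=225, draw]
]
Final: pos=(-5,-14.092), heading=225, 6 segment(s) drawn

Answer: -5 -14.092 225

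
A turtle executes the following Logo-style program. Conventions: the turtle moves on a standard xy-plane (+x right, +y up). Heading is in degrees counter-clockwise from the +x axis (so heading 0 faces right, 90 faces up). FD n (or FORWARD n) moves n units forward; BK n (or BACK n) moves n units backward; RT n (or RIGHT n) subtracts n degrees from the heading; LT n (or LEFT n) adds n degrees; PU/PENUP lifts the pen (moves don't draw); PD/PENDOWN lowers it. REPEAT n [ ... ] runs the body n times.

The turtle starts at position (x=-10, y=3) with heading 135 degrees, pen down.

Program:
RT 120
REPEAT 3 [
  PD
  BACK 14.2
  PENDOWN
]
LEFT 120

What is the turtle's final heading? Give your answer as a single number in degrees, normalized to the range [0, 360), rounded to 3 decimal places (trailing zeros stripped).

Answer: 135

Derivation:
Executing turtle program step by step:
Start: pos=(-10,3), heading=135, pen down
RT 120: heading 135 -> 15
REPEAT 3 [
  -- iteration 1/3 --
  PD: pen down
  BK 14.2: (-10,3) -> (-23.716,-0.675) [heading=15, draw]
  PD: pen down
  -- iteration 2/3 --
  PD: pen down
  BK 14.2: (-23.716,-0.675) -> (-37.432,-4.35) [heading=15, draw]
  PD: pen down
  -- iteration 3/3 --
  PD: pen down
  BK 14.2: (-37.432,-4.35) -> (-51.148,-8.026) [heading=15, draw]
  PD: pen down
]
LT 120: heading 15 -> 135
Final: pos=(-51.148,-8.026), heading=135, 3 segment(s) drawn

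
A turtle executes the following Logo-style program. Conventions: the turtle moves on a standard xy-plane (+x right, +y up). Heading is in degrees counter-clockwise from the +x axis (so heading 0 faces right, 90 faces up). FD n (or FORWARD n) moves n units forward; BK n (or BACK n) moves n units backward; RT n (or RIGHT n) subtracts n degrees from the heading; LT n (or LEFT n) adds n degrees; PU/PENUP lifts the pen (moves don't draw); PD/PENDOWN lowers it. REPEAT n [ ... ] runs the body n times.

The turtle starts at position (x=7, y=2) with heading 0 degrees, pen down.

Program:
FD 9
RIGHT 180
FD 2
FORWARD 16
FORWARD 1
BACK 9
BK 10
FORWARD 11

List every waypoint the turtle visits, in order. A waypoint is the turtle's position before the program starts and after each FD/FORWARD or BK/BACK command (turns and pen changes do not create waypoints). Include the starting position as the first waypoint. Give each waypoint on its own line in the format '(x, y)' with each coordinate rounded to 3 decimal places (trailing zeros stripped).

Executing turtle program step by step:
Start: pos=(7,2), heading=0, pen down
FD 9: (7,2) -> (16,2) [heading=0, draw]
RT 180: heading 0 -> 180
FD 2: (16,2) -> (14,2) [heading=180, draw]
FD 16: (14,2) -> (-2,2) [heading=180, draw]
FD 1: (-2,2) -> (-3,2) [heading=180, draw]
BK 9: (-3,2) -> (6,2) [heading=180, draw]
BK 10: (6,2) -> (16,2) [heading=180, draw]
FD 11: (16,2) -> (5,2) [heading=180, draw]
Final: pos=(5,2), heading=180, 7 segment(s) drawn
Waypoints (8 total):
(7, 2)
(16, 2)
(14, 2)
(-2, 2)
(-3, 2)
(6, 2)
(16, 2)
(5, 2)

Answer: (7, 2)
(16, 2)
(14, 2)
(-2, 2)
(-3, 2)
(6, 2)
(16, 2)
(5, 2)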